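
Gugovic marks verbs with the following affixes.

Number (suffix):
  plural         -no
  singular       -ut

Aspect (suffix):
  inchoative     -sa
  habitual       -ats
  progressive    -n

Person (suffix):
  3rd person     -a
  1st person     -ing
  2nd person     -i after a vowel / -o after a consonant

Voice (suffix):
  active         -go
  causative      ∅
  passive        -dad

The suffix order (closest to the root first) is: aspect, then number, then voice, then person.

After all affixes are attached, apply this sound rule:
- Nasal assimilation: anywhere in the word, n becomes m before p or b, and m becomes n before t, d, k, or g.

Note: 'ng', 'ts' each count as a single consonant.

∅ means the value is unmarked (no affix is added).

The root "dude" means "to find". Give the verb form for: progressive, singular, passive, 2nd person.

Attach aspect progressive -n → duden.
Attach number singular -ut → dudenut.
Attach voice passive -dad → dudenutdad.
Attach person 2nd person -o (after consonant 'd') → dudenutdado.
Nasal assimilation: no change.

dudenutdado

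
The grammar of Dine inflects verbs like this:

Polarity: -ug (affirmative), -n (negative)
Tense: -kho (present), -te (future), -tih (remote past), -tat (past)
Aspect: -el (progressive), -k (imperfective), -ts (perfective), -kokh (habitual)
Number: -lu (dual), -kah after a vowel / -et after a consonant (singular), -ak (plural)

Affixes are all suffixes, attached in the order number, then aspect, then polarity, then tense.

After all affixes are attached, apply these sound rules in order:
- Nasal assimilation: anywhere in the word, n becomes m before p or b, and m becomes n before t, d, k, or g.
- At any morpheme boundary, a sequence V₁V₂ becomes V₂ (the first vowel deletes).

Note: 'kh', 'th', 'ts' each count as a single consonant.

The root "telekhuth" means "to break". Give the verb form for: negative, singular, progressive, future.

Attach number singular -et (after consonant 'th') → telekhuthet.
Attach aspect progressive -el → telekhuthetel.
Attach polarity negative -n → telekhutheteln.
Attach tense future -te → telekhuthetelnte.
Nasal assimilation: no change.
Vowel deletion: no change.

telekhuthetelnte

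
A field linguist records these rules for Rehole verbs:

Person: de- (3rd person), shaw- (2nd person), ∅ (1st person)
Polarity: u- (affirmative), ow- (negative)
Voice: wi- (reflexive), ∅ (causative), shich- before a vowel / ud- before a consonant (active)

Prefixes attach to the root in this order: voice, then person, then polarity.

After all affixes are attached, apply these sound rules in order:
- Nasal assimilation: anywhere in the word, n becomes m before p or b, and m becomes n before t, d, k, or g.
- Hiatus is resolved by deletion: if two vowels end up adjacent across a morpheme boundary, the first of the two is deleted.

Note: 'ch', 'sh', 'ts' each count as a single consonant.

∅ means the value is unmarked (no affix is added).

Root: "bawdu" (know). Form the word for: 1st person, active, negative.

owudbawdu

Attach voice active ud- (before consonant 'b') → udbawdu.
person = 1st person: zero marking, form stays udbawdu.
Attach polarity negative ow- → owudbawdu.
Nasal assimilation: no change.
Vowel deletion: no change.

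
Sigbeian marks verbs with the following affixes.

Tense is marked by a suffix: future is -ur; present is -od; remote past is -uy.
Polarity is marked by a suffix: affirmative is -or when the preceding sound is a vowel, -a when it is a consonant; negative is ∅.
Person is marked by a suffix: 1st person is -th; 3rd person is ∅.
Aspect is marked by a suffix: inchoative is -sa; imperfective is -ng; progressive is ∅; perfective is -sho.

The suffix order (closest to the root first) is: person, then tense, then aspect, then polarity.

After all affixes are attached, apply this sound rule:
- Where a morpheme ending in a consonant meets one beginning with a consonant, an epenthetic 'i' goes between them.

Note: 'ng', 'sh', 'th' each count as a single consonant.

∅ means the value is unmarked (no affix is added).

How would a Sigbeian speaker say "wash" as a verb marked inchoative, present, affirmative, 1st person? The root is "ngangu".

nganguthodisaor

Attach person 1st person -th → nganguth.
Attach tense present -od → nganguthod.
Attach aspect inchoative -sa → nganguthodsa.
Attach polarity affirmative -or (after vowel 'a') → nganguthodsaor.
Apply epenthesis: nganguthodsaor → nganguthodisaor.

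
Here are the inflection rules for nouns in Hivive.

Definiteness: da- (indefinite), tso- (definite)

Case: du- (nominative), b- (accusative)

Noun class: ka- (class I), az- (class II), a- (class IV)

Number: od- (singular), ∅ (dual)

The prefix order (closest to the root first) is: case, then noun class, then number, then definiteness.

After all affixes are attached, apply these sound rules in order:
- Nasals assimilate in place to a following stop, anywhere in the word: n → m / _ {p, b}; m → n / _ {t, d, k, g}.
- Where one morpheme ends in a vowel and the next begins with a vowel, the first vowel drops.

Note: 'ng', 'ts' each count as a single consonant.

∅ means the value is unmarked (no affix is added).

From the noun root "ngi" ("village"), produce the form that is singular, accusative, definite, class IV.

tsodabngi

Attach case accusative b- → bngi.
Attach noun class class IV a- → abngi.
Attach number singular od- → odabngi.
Attach definiteness definite tso- → tsoodabngi.
Nasal assimilation: no change.
Apply vowel deletion: tsoodabngi → tsodabngi.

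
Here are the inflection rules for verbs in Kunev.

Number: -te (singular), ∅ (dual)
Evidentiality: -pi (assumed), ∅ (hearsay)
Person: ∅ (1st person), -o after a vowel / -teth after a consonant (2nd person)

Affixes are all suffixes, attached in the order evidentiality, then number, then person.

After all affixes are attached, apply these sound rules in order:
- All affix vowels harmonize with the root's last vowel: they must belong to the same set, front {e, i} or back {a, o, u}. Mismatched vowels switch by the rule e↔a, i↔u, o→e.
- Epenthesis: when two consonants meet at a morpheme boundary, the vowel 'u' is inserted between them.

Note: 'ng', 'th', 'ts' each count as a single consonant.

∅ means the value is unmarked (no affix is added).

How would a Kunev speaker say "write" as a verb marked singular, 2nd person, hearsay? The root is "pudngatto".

pudngattotao

evidentiality = hearsay: zero marking, form stays pudngatto.
Attach number singular -te → pudngattote.
Attach person 2nd person -o (after vowel 'e') → pudngattoteo.
Apply vowel harmony: pudngattoteo → pudngattotao.
Epenthesis: no change.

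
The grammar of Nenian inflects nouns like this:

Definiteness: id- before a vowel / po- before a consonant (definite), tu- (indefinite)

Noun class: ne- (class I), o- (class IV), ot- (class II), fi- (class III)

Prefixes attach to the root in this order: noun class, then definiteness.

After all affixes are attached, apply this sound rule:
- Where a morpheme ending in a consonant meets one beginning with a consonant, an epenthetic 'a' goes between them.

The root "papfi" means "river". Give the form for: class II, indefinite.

tuotapapfi

Attach noun class class II ot- → otpapfi.
Attach definiteness indefinite tu- → tuotpapfi.
Apply epenthesis: tuotpapfi → tuotapapfi.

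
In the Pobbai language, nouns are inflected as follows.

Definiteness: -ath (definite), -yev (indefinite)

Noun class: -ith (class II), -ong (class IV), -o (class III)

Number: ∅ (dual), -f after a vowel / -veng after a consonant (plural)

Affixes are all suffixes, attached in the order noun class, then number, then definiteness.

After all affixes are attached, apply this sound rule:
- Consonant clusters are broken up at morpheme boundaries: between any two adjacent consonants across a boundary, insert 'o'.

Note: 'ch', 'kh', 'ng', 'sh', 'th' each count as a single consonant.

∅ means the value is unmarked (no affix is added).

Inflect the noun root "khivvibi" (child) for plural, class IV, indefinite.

Attach noun class class IV -ong → khivvibiong.
Attach number plural -veng (after consonant 'ng') → khivvibiongveng.
Attach definiteness indefinite -yev → khivvibiongvengyev.
Apply epenthesis: khivvibiongvengyev → khivvibiongovengoyev.

khivvibiongovengoyev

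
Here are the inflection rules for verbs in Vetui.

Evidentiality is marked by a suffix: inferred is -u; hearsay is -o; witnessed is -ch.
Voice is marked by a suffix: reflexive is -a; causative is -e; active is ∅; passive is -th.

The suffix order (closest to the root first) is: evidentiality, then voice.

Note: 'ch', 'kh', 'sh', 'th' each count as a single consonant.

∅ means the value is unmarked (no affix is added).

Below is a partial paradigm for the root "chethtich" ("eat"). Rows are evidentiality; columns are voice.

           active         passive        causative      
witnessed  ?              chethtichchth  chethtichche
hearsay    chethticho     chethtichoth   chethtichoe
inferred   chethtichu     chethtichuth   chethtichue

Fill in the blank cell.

chethtichch

Attach evidentiality witnessed -ch → chethtichch.
voice = active: zero marking, form stays chethtichch.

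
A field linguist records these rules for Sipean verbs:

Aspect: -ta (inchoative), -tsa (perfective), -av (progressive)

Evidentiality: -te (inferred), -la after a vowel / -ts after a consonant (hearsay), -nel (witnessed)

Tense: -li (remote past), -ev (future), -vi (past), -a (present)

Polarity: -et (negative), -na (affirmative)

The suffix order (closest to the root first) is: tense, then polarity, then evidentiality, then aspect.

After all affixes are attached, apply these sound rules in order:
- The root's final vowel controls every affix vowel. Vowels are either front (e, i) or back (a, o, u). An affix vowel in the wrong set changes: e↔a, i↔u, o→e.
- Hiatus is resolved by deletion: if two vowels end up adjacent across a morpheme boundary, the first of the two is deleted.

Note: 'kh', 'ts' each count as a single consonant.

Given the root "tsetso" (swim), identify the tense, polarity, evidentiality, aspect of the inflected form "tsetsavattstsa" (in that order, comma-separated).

future, negative, hearsay, perfective

Segment: tsetso-ev-et-ts-tsa.
tense: -ev → future.
polarity: -et → negative.
evidentiality: -la/ts → hearsay.
aspect: -tsa → perfective.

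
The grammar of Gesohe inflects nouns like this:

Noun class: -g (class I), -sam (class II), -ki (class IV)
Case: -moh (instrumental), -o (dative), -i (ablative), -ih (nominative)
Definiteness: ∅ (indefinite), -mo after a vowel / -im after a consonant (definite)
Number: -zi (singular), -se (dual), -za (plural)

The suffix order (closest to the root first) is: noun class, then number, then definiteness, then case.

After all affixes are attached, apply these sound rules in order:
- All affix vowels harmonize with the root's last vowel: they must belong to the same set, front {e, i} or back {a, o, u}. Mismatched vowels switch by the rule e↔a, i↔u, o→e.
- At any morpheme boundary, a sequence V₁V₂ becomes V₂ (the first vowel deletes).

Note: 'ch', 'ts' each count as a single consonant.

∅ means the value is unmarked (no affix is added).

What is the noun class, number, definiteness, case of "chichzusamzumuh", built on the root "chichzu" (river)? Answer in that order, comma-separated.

Segment: chichzu-sam-zi-mo-ih.
noun class: -sam → class II.
number: -zi → singular.
definiteness: -mo/im → definite.
case: -ih → nominative.

class II, singular, definite, nominative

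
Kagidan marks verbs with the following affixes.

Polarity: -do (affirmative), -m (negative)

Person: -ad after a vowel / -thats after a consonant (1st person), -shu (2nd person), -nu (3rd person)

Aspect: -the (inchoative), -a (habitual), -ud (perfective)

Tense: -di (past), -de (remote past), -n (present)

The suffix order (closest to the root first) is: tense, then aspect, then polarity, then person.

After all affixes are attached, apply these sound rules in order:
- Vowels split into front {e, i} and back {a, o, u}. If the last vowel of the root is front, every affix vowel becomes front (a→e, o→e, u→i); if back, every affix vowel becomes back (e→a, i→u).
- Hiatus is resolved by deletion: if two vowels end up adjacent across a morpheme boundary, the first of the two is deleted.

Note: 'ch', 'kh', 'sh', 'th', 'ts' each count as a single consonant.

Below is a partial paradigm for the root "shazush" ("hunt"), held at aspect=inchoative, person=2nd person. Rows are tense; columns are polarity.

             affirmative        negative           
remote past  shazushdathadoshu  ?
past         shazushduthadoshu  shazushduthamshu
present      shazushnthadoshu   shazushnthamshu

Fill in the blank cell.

shazushdathamshu

Attach tense remote past -de → shazushde.
Attach aspect inchoative -the → shazushdethe.
Attach polarity negative -m → shazushdethem.
Attach person 2nd person -shu → shazushdethemshu.
Apply vowel harmony: shazushdethemshu → shazushdathamshu.
Vowel deletion: no change.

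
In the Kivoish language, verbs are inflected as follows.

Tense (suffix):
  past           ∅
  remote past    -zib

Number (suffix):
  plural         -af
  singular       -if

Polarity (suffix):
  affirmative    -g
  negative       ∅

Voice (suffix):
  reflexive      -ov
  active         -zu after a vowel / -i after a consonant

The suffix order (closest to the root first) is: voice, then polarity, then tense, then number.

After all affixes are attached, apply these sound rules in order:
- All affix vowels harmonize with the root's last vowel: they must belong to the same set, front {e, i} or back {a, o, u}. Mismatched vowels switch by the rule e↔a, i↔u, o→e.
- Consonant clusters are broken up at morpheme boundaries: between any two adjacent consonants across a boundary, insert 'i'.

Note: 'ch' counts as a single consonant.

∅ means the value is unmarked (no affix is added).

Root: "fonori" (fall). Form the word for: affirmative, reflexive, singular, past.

Attach voice reflexive -ov → fonoriov.
Attach polarity affirmative -g → fonoriovg.
tense = past: zero marking, form stays fonoriovg.
Attach number singular -if → fonoriovgif.
Apply vowel harmony: fonoriovgif → fonorievgif.
Apply epenthesis: fonorievgif → fonorievigif.

fonorievigif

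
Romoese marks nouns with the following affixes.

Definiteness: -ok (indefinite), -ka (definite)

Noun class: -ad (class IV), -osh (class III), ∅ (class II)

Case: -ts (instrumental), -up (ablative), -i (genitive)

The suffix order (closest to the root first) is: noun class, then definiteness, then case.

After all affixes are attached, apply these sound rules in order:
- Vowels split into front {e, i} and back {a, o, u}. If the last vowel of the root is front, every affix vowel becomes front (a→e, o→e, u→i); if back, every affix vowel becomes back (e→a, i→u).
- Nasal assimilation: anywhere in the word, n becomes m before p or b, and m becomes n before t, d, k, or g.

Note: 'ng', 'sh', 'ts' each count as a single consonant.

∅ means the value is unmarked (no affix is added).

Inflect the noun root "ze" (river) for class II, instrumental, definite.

noun class = class II: zero marking, form stays ze.
Attach definiteness definite -ka → zeka.
Attach case instrumental -ts → zekats.
Apply vowel harmony: zekats → zekets.
Nasal assimilation: no change.

zekets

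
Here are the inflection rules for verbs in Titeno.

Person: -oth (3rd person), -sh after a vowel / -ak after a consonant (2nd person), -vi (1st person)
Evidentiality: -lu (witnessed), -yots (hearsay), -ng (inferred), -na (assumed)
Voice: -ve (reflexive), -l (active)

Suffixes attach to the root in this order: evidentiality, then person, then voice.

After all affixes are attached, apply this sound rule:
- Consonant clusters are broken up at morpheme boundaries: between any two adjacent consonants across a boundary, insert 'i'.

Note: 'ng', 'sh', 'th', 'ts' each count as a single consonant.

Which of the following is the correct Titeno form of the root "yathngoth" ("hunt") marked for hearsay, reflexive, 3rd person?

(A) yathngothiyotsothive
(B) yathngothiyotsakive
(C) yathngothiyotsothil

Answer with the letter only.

Attach evidentiality hearsay -yots → yathngothyots.
Attach person 3rd person -oth → yathngothyotsoth.
Attach voice reflexive -ve → yathngothyotsothve.
Apply epenthesis: yathngothyotsothve → yathngothiyotsothive.
So the correct form is yathngothiyotsothive, option (A).
(C) yathngothiyotsothil is wrong: it uses active instead of reflexive for voice.
(B) yathngothiyotsakive is wrong: it uses 2nd person instead of 3rd person for person.

A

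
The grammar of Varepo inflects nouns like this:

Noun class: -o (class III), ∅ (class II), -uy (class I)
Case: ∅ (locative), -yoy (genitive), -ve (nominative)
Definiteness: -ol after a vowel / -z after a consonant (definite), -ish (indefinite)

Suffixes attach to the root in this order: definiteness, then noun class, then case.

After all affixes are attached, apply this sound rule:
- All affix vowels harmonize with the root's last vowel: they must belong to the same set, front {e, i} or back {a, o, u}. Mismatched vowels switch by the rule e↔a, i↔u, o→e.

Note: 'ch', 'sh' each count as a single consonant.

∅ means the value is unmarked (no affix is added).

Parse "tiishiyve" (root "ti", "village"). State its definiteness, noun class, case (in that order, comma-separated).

indefinite, class I, nominative

Segment: ti-ish-uy-ve.
definiteness: -ish → indefinite.
noun class: -uy → class I.
case: -ve → nominative.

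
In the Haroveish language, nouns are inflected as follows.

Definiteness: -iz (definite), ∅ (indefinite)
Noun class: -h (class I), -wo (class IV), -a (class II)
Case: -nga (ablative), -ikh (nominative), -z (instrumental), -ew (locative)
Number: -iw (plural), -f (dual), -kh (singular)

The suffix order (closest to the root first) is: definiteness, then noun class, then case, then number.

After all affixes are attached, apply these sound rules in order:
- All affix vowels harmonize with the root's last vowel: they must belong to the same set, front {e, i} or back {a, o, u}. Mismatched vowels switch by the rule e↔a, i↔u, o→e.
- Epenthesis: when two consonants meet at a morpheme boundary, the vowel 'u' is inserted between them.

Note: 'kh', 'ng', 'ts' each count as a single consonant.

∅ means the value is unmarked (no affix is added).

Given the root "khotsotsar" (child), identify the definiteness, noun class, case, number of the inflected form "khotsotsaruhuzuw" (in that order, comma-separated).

Segment: khotsotsar-h-z-iw.
definiteness: ∅ → indefinite.
noun class: -h → class I.
case: -z → instrumental.
number: -iw → plural.

indefinite, class I, instrumental, plural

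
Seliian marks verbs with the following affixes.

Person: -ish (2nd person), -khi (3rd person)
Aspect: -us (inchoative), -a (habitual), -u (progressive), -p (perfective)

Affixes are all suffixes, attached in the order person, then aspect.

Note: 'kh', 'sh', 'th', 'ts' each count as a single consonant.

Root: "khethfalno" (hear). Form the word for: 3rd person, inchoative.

Attach person 3rd person -khi → khethfalnokhi.
Attach aspect inchoative -us → khethfalnokhius.

khethfalnokhius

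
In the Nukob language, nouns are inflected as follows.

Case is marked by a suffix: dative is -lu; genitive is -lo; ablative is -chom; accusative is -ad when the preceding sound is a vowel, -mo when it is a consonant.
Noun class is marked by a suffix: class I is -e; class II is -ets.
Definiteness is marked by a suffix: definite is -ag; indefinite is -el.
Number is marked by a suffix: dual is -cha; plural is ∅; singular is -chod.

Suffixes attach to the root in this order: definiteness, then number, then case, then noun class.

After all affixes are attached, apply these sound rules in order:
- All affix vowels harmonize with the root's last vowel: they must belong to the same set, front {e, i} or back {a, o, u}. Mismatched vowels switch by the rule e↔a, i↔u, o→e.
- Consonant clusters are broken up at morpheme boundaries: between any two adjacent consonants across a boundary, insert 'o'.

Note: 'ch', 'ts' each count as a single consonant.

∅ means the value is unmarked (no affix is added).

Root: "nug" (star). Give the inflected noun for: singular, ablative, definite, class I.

Attach definiteness definite -ag → nugag.
Attach number singular -chod → nugagchod.
Attach case ablative -chom → nugagchodchom.
Attach noun class class I -e → nugagchodchome.
Apply vowel harmony: nugagchodchome → nugagchodchoma.
Apply epenthesis: nugagchodchoma → nugagochodochoma.

nugagochodochoma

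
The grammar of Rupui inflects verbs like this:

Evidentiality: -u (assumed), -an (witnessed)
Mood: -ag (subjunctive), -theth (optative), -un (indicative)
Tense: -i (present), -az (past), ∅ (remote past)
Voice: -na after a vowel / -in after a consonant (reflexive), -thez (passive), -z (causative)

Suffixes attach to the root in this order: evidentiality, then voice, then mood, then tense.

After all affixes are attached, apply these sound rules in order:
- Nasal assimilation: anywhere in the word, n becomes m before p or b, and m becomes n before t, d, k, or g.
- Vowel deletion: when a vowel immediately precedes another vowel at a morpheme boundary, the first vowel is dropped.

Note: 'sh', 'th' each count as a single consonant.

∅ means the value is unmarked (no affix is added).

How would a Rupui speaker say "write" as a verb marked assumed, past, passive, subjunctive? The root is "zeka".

Attach evidentiality assumed -u → zekau.
Attach voice passive -thez → zekauthez.
Attach mood subjunctive -ag → zekauthezag.
Attach tense past -az → zekauthezagaz.
Nasal assimilation: no change.
Apply vowel deletion: zekauthezagaz → zekuthezagaz.

zekuthezagaz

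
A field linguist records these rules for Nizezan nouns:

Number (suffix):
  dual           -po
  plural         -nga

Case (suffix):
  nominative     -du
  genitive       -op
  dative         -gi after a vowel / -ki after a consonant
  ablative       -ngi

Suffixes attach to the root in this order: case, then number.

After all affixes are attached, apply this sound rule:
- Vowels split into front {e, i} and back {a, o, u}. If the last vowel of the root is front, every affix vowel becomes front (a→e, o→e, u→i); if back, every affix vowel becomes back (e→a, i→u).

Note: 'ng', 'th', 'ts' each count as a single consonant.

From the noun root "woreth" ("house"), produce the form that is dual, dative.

Attach case dative -ki (after consonant 'th') → worethki.
Attach number dual -po → worethkipo.
Apply vowel harmony: worethkipo → worethkipe.

worethkipe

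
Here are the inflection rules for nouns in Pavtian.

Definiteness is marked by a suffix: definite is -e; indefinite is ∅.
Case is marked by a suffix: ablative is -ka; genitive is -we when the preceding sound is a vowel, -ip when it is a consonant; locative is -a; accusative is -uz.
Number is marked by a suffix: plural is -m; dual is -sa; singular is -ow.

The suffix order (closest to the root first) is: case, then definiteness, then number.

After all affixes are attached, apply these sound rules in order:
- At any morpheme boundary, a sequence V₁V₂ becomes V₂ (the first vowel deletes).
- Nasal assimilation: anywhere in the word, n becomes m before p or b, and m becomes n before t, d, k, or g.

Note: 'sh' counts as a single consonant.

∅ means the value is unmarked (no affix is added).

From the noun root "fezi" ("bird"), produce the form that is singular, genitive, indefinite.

feziwow

Attach case genitive -we (after vowel 'i') → feziwe.
definiteness = indefinite: zero marking, form stays feziwe.
Attach number singular -ow → feziweow.
Apply vowel deletion: feziweow → feziwow.
Nasal assimilation: no change.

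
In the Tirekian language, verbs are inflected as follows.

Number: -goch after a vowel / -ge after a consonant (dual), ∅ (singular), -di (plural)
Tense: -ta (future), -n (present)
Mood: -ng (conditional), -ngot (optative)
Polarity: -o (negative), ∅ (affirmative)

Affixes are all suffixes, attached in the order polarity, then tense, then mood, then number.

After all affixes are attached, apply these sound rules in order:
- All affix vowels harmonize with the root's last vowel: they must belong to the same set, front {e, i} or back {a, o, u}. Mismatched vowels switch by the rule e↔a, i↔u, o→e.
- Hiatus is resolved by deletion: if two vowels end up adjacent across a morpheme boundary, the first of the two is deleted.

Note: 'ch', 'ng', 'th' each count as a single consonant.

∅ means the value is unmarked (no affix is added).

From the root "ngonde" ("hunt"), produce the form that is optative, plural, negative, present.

Attach polarity negative -o → ngondeo.
Attach tense present -n → ngondeon.
Attach mood optative -ngot → ngondeonngot.
Attach number plural -di → ngondeonngotdi.
Apply vowel harmony: ngondeonngotdi → ngondeenngetdi.
Apply vowel deletion: ngondeenngetdi → ngondenngetdi.

ngondenngetdi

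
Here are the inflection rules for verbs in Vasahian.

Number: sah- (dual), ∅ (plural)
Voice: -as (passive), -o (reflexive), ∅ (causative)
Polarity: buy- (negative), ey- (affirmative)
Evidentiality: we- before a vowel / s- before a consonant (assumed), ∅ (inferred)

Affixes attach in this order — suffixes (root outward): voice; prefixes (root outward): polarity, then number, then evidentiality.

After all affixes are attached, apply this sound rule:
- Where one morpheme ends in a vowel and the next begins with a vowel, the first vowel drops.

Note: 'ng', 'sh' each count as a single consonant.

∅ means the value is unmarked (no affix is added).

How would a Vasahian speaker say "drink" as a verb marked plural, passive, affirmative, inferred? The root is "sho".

eyshas

Attach polarity affirmative ey- → eysho.
number = plural: zero marking, form stays eysho.
evidentiality = inferred: zero marking, form stays eysho.
Attach voice passive -as → eyshoas.
Apply vowel deletion: eyshoas → eyshas.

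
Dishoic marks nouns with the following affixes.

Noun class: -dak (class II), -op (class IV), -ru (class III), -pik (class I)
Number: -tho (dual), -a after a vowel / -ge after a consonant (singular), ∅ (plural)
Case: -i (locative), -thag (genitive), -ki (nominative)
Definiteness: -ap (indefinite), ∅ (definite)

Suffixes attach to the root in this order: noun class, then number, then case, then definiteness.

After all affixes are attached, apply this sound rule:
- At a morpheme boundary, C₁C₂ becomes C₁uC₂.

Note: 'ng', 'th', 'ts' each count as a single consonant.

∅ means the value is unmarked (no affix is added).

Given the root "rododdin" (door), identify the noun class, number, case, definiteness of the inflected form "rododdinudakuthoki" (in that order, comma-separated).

class II, dual, nominative, definite

Segment: rododdin-dak-tho-ki.
noun class: -dak → class II.
number: -tho → dual.
case: -ki → nominative.
definiteness: ∅ → definite.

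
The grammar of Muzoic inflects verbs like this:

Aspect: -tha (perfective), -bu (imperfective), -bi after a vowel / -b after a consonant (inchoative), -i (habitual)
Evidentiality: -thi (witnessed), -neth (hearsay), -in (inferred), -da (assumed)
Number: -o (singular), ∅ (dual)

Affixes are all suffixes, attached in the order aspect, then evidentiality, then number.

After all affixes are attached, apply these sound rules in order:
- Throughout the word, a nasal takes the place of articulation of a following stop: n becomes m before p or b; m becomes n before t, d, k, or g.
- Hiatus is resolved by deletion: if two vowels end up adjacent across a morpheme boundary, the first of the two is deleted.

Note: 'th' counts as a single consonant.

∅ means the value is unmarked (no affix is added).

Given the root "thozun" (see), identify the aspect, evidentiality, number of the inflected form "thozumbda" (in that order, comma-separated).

inchoative, assumed, dual

Segment: thozun-b-da.
aspect: -bi/b → inchoative.
evidentiality: -da → assumed.
number: ∅ → dual.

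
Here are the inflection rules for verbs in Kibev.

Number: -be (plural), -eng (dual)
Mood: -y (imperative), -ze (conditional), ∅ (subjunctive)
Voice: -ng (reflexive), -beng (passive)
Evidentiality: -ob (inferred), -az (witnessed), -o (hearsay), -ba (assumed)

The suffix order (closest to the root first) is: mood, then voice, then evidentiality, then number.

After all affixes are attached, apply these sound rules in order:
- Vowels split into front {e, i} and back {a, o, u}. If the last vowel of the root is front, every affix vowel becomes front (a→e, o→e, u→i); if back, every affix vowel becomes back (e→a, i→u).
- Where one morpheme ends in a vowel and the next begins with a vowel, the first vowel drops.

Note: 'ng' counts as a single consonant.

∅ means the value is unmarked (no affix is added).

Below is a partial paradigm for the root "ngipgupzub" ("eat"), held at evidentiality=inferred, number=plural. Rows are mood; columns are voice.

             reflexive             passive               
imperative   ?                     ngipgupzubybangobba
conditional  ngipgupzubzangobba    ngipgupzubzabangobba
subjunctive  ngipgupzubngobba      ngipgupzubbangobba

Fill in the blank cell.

ngipgupzubyngobba

Attach mood imperative -y → ngipgupzuby.
Attach voice reflexive -ng → ngipgupzubyng.
Attach evidentiality inferred -ob → ngipgupzubyngob.
Attach number plural -be → ngipgupzubyngobbe.
Apply vowel harmony: ngipgupzubyngobbe → ngipgupzubyngobba.
Vowel deletion: no change.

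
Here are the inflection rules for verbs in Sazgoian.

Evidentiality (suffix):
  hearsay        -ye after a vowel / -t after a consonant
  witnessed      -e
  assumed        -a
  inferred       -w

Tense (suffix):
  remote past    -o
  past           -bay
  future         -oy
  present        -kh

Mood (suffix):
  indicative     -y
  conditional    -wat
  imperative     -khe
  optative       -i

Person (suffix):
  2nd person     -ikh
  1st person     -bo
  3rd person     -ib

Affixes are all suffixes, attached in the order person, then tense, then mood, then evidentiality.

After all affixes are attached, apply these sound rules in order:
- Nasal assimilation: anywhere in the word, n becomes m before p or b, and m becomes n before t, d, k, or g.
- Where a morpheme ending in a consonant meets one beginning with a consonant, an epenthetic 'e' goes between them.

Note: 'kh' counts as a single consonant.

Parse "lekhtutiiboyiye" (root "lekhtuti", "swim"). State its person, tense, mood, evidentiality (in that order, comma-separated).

3rd person, future, optative, hearsay

Segment: lekhtuti-ib-oy-i-ye.
person: -ib → 3rd person.
tense: -oy → future.
mood: -i → optative.
evidentiality: -ye/t → hearsay.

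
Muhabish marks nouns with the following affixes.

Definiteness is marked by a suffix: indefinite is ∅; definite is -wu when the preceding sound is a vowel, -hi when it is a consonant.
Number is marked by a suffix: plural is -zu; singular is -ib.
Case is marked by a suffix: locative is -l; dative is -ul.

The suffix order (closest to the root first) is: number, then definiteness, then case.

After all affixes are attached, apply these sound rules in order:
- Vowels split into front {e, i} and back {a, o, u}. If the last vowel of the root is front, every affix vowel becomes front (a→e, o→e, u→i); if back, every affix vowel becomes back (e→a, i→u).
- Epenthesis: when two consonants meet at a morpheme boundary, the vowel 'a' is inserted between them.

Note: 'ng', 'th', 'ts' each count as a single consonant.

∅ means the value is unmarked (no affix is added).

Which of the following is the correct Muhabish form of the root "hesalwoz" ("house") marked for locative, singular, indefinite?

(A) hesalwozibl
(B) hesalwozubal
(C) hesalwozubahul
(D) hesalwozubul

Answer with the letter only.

Attach number singular -ib → hesalwozib.
definiteness = indefinite: zero marking, form stays hesalwozib.
Attach case locative -l → hesalwozibl.
Apply vowel harmony: hesalwozibl → hesalwozubl.
Apply epenthesis: hesalwozubl → hesalwozubal.
So the correct form is hesalwozubal, option (B).
(D) hesalwozubul is wrong: it uses dative instead of locative for case.
(A) hesalwozibl is wrong: it fails to apply the sound rule(s).
(C) hesalwozubahul is wrong: it uses definite instead of indefinite for definiteness.

B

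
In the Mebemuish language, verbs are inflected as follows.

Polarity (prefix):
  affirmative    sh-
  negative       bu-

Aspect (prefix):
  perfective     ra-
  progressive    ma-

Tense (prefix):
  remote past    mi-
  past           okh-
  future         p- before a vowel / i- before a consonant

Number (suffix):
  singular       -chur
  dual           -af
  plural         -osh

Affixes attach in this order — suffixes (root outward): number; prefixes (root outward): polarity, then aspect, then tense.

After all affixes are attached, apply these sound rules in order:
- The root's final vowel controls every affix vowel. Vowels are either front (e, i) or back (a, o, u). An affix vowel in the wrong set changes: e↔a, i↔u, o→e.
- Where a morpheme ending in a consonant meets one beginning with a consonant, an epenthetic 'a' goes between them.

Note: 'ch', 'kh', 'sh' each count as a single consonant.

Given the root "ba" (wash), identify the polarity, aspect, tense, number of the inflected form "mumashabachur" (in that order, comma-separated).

Segment: mi-ma-sh-ba-chur.
polarity: sh- → affirmative.
aspect: ma- → progressive.
tense: mi- → remote past.
number: -chur → singular.

affirmative, progressive, remote past, singular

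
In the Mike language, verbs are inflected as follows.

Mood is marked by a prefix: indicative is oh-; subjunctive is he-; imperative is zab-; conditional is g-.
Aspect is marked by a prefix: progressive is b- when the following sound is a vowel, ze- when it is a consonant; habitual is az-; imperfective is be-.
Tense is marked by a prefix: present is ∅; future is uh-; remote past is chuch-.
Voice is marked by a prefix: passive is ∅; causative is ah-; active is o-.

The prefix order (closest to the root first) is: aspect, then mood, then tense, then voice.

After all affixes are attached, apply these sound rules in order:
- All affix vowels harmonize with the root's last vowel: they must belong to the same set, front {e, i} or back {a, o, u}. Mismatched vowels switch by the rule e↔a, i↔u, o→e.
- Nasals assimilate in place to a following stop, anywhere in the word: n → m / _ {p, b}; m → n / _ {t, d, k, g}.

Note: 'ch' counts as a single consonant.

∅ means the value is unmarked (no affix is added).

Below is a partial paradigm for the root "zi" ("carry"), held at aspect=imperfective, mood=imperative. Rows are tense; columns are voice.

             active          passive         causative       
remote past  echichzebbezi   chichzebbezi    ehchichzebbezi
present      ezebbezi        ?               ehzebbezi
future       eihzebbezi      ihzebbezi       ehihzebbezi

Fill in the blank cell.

Attach aspect imperfective be- → bezi.
Attach mood imperative zab- → zabbezi.
tense = present: zero marking, form stays zabbezi.
voice = passive: zero marking, form stays zabbezi.
Apply vowel harmony: zabbezi → zebbezi.
Nasal assimilation: no change.

zebbezi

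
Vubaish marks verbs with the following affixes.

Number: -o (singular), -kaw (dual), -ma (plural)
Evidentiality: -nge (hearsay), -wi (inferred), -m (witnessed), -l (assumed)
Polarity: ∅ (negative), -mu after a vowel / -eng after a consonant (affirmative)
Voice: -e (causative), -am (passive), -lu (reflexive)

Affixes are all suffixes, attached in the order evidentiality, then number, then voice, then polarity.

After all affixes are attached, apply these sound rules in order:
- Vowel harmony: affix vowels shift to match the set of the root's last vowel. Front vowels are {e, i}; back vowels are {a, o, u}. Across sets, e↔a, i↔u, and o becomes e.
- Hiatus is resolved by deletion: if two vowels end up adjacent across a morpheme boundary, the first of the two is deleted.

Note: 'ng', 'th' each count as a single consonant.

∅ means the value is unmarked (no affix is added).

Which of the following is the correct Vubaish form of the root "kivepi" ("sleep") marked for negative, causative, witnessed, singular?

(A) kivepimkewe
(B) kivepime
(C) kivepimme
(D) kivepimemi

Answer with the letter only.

B

Attach evidentiality witnessed -m → kivepim.
Attach number singular -o → kivepimo.
Attach voice causative -e → kivepimoe.
polarity = negative: zero marking, form stays kivepimoe.
Apply vowel harmony: kivepimoe → kivepimee.
Apply vowel deletion: kivepimee → kivepime.
So the correct form is kivepime, option (B).
(C) kivepimme is wrong: it uses plural instead of singular for number.
(D) kivepimemi is wrong: it uses affirmative instead of negative for polarity.
(A) kivepimkewe is wrong: it uses dual instead of singular for number.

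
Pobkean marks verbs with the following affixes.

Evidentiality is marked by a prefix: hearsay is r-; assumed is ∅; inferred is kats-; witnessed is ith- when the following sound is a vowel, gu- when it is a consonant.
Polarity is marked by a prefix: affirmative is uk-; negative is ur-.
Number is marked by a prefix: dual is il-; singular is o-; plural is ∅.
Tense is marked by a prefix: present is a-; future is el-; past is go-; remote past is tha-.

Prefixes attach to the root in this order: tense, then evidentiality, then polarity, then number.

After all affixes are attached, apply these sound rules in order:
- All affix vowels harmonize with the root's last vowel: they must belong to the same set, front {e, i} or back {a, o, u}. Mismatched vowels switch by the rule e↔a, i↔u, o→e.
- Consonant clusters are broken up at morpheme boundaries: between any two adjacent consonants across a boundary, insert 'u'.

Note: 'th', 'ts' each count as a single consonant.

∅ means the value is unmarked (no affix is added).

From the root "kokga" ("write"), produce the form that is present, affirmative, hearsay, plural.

ukurakokga

Attach tense present a- → akokga.
Attach evidentiality hearsay r- → rakokga.
Attach polarity affirmative uk- → ukrakokga.
number = plural: zero marking, form stays ukrakokga.
Vowel harmony: no change.
Apply epenthesis: ukrakokga → ukurakokga.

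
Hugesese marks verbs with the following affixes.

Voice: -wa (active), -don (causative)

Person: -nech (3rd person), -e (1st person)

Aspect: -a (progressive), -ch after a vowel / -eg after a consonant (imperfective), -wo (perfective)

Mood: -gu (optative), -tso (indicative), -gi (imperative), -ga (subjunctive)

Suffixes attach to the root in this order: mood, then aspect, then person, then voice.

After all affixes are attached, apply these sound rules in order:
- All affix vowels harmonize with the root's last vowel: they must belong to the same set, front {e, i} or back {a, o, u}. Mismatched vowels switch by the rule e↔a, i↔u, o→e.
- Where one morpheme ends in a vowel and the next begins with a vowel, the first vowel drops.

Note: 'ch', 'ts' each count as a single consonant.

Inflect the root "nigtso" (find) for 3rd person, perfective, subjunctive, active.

nigtsogawonachwa

Attach mood subjunctive -ga → nigtsoga.
Attach aspect perfective -wo → nigtsogawo.
Attach person 3rd person -nech → nigtsogawonech.
Attach voice active -wa → nigtsogawonechwa.
Apply vowel harmony: nigtsogawonechwa → nigtsogawonachwa.
Vowel deletion: no change.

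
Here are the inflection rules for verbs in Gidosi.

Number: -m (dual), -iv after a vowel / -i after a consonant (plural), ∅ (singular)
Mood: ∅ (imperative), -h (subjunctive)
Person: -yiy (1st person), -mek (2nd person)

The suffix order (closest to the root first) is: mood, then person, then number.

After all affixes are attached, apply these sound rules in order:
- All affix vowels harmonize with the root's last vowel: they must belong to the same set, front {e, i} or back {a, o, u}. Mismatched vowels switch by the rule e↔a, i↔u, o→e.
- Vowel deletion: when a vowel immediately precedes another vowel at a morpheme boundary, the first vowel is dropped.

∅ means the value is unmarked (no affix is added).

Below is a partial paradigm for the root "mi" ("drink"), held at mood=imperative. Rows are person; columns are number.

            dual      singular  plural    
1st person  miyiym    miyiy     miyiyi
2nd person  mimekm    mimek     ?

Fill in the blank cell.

mimeki

mood = imperative: zero marking, form stays mi.
Attach person 2nd person -mek → mimek.
Attach number plural -i (after consonant 'k') → mimeki.
Vowel harmony: no change.
Vowel deletion: no change.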